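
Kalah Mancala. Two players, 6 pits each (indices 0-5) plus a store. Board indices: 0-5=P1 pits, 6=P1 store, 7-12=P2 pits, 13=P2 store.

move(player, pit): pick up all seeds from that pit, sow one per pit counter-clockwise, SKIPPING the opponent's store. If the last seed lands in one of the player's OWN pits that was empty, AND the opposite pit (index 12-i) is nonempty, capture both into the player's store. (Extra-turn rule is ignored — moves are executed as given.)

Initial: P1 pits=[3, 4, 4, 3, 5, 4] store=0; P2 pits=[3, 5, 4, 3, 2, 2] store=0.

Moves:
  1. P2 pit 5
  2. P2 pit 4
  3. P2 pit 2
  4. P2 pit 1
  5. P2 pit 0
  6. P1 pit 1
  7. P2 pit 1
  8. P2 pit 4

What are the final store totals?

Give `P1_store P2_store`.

Answer: 0 5

Derivation:
Move 1: P2 pit5 -> P1=[4,4,4,3,5,4](0) P2=[3,5,4,3,2,0](1)
Move 2: P2 pit4 -> P1=[4,4,4,3,5,4](0) P2=[3,5,4,3,0,1](2)
Move 3: P2 pit2 -> P1=[4,4,4,3,5,4](0) P2=[3,5,0,4,1,2](3)
Move 4: P2 pit1 -> P1=[4,4,4,3,5,4](0) P2=[3,0,1,5,2,3](4)
Move 5: P2 pit0 -> P1=[4,4,4,3,5,4](0) P2=[0,1,2,6,2,3](4)
Move 6: P1 pit1 -> P1=[4,0,5,4,6,5](0) P2=[0,1,2,6,2,3](4)
Move 7: P2 pit1 -> P1=[4,0,5,4,6,5](0) P2=[0,0,3,6,2,3](4)
Move 8: P2 pit4 -> P1=[4,0,5,4,6,5](0) P2=[0,0,3,6,0,4](5)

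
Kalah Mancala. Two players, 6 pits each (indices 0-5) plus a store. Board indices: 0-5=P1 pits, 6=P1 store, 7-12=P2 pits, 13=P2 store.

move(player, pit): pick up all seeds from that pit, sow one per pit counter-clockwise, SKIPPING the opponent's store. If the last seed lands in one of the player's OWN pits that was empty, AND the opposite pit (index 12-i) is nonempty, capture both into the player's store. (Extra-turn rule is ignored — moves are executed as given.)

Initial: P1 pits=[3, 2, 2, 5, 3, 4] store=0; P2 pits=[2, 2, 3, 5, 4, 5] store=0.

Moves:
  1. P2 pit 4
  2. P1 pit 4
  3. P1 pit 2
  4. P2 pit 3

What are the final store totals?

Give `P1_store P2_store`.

Answer: 4 2

Derivation:
Move 1: P2 pit4 -> P1=[4,3,2,5,3,4](0) P2=[2,2,3,5,0,6](1)
Move 2: P1 pit4 -> P1=[4,3,2,5,0,5](1) P2=[3,2,3,5,0,6](1)
Move 3: P1 pit2 -> P1=[4,3,0,6,0,5](4) P2=[3,0,3,5,0,6](1)
Move 4: P2 pit3 -> P1=[5,4,0,6,0,5](4) P2=[3,0,3,0,1,7](2)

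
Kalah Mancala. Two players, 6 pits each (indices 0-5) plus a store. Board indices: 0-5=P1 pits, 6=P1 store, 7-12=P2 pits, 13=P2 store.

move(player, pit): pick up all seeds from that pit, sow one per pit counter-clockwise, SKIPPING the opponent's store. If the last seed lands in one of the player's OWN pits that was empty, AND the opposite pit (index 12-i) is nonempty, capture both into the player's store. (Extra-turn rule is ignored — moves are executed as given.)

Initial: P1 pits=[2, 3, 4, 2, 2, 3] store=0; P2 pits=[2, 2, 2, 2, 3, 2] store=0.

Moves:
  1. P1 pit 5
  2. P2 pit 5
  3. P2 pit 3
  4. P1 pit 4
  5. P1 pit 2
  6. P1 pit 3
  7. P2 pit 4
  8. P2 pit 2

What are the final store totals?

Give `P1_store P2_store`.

Move 1: P1 pit5 -> P1=[2,3,4,2,2,0](1) P2=[3,3,2,2,3,2](0)
Move 2: P2 pit5 -> P1=[3,3,4,2,2,0](1) P2=[3,3,2,2,3,0](1)
Move 3: P2 pit3 -> P1=[0,3,4,2,2,0](1) P2=[3,3,2,0,4,0](5)
Move 4: P1 pit4 -> P1=[0,3,4,2,0,1](2) P2=[3,3,2,0,4,0](5)
Move 5: P1 pit2 -> P1=[0,3,0,3,1,2](3) P2=[3,3,2,0,4,0](5)
Move 6: P1 pit3 -> P1=[0,3,0,0,2,3](4) P2=[3,3,2,0,4,0](5)
Move 7: P2 pit4 -> P1=[1,4,0,0,2,3](4) P2=[3,3,2,0,0,1](6)
Move 8: P2 pit2 -> P1=[1,0,0,0,2,3](4) P2=[3,3,0,1,0,1](11)

Answer: 4 11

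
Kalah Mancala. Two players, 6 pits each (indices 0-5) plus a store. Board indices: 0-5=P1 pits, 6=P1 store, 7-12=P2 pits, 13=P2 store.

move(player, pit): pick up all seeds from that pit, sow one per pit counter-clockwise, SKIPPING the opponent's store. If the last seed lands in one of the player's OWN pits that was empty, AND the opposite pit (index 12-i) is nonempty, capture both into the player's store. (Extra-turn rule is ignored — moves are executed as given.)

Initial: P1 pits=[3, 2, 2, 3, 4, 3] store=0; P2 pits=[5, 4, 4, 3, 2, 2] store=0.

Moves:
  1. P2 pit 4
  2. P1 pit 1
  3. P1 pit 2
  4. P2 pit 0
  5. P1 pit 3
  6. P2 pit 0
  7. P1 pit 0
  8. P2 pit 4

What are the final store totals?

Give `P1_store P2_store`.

Move 1: P2 pit4 -> P1=[3,2,2,3,4,3](0) P2=[5,4,4,3,0,3](1)
Move 2: P1 pit1 -> P1=[3,0,3,4,4,3](0) P2=[5,4,4,3,0,3](1)
Move 3: P1 pit2 -> P1=[3,0,0,5,5,4](0) P2=[5,4,4,3,0,3](1)
Move 4: P2 pit0 -> P1=[3,0,0,5,5,4](0) P2=[0,5,5,4,1,4](1)
Move 5: P1 pit3 -> P1=[3,0,0,0,6,5](1) P2=[1,6,5,4,1,4](1)
Move 6: P2 pit0 -> P1=[3,0,0,0,6,5](1) P2=[0,7,5,4,1,4](1)
Move 7: P1 pit0 -> P1=[0,1,1,0,6,5](7) P2=[0,7,0,4,1,4](1)
Move 8: P2 pit4 -> P1=[0,1,1,0,6,5](7) P2=[0,7,0,4,0,5](1)

Answer: 7 1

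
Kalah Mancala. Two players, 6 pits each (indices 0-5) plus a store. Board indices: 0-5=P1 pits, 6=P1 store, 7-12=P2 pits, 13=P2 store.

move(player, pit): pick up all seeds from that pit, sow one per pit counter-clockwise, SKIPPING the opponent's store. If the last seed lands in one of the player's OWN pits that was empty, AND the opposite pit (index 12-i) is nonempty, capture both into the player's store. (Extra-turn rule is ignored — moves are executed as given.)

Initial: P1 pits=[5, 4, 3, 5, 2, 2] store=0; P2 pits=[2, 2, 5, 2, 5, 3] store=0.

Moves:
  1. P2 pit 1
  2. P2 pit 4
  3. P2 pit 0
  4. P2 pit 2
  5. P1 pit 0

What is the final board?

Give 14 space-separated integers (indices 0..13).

Move 1: P2 pit1 -> P1=[5,4,3,5,2,2](0) P2=[2,0,6,3,5,3](0)
Move 2: P2 pit4 -> P1=[6,5,4,5,2,2](0) P2=[2,0,6,3,0,4](1)
Move 3: P2 pit0 -> P1=[6,5,4,5,2,2](0) P2=[0,1,7,3,0,4](1)
Move 4: P2 pit2 -> P1=[7,6,5,5,2,2](0) P2=[0,1,0,4,1,5](2)
Move 5: P1 pit0 -> P1=[0,7,6,6,3,3](1) P2=[1,1,0,4,1,5](2)

Answer: 0 7 6 6 3 3 1 1 1 0 4 1 5 2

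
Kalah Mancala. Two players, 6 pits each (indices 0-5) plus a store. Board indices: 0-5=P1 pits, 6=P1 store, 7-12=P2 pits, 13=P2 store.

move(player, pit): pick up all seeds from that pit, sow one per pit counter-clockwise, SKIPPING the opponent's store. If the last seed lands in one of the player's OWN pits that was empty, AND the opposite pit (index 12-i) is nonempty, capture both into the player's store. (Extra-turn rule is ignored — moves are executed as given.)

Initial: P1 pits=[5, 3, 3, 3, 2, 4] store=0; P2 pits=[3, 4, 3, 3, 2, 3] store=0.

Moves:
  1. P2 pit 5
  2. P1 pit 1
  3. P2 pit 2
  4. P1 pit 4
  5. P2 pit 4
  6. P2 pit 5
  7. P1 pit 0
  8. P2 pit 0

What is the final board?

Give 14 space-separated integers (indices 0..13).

Answer: 0 0 4 4 0 6 1 0 5 1 5 0 0 12

Derivation:
Move 1: P2 pit5 -> P1=[6,4,3,3,2,4](0) P2=[3,4,3,3,2,0](1)
Move 2: P1 pit1 -> P1=[6,0,4,4,3,5](0) P2=[3,4,3,3,2,0](1)
Move 3: P2 pit2 -> P1=[0,0,4,4,3,5](0) P2=[3,4,0,4,3,0](8)
Move 4: P1 pit4 -> P1=[0,0,4,4,0,6](1) P2=[4,4,0,4,3,0](8)
Move 5: P2 pit4 -> P1=[1,0,4,4,0,6](1) P2=[4,4,0,4,0,1](9)
Move 6: P2 pit5 -> P1=[1,0,4,4,0,6](1) P2=[4,4,0,4,0,0](10)
Move 7: P1 pit0 -> P1=[0,1,4,4,0,6](1) P2=[4,4,0,4,0,0](10)
Move 8: P2 pit0 -> P1=[0,0,4,4,0,6](1) P2=[0,5,1,5,0,0](12)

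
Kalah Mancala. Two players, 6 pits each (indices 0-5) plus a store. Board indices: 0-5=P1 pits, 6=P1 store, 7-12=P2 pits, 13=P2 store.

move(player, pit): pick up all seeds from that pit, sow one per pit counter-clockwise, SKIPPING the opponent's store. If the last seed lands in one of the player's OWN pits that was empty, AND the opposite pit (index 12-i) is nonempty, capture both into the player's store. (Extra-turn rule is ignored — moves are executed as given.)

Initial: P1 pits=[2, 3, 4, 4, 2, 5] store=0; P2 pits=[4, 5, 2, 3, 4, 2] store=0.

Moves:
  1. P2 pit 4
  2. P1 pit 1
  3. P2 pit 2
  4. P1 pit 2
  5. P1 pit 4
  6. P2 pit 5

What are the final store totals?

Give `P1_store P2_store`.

Move 1: P2 pit4 -> P1=[3,4,4,4,2,5](0) P2=[4,5,2,3,0,3](1)
Move 2: P1 pit1 -> P1=[3,0,5,5,3,6](0) P2=[4,5,2,3,0,3](1)
Move 3: P2 pit2 -> P1=[3,0,5,5,3,6](0) P2=[4,5,0,4,1,3](1)
Move 4: P1 pit2 -> P1=[3,0,0,6,4,7](1) P2=[5,5,0,4,1,3](1)
Move 5: P1 pit4 -> P1=[3,0,0,6,0,8](2) P2=[6,6,0,4,1,3](1)
Move 6: P2 pit5 -> P1=[4,1,0,6,0,8](2) P2=[6,6,0,4,1,0](2)

Answer: 2 2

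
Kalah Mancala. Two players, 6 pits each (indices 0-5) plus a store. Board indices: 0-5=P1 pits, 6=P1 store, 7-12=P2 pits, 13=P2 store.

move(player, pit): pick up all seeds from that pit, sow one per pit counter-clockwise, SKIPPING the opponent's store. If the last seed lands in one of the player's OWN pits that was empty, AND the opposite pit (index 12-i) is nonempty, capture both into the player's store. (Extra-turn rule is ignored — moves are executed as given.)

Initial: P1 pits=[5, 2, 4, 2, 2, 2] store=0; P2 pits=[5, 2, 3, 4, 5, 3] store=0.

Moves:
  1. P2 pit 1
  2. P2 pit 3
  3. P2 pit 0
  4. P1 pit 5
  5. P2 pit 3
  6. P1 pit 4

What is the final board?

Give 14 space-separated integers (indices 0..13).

Move 1: P2 pit1 -> P1=[5,2,4,2,2,2](0) P2=[5,0,4,5,5,3](0)
Move 2: P2 pit3 -> P1=[6,3,4,2,2,2](0) P2=[5,0,4,0,6,4](1)
Move 3: P2 pit0 -> P1=[6,3,4,2,2,2](0) P2=[0,1,5,1,7,5](1)
Move 4: P1 pit5 -> P1=[6,3,4,2,2,0](1) P2=[1,1,5,1,7,5](1)
Move 5: P2 pit3 -> P1=[6,3,4,2,2,0](1) P2=[1,1,5,0,8,5](1)
Move 6: P1 pit4 -> P1=[6,3,4,2,0,1](2) P2=[1,1,5,0,8,5](1)

Answer: 6 3 4 2 0 1 2 1 1 5 0 8 5 1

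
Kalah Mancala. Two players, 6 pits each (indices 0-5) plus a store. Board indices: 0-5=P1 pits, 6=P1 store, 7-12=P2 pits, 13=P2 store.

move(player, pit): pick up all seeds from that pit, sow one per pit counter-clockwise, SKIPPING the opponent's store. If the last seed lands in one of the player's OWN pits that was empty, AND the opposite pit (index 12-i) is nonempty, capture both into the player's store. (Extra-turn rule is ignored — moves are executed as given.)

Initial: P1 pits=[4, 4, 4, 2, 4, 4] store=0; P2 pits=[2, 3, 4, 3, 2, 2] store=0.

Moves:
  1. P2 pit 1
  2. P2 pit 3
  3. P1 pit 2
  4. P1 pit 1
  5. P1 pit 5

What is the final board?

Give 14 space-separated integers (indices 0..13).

Move 1: P2 pit1 -> P1=[4,4,4,2,4,4](0) P2=[2,0,5,4,3,2](0)
Move 2: P2 pit3 -> P1=[5,4,4,2,4,4](0) P2=[2,0,5,0,4,3](1)
Move 3: P1 pit2 -> P1=[5,4,0,3,5,5](1) P2=[2,0,5,0,4,3](1)
Move 4: P1 pit1 -> P1=[5,0,1,4,6,6](1) P2=[2,0,5,0,4,3](1)
Move 5: P1 pit5 -> P1=[5,0,1,4,6,0](2) P2=[3,1,6,1,5,3](1)

Answer: 5 0 1 4 6 0 2 3 1 6 1 5 3 1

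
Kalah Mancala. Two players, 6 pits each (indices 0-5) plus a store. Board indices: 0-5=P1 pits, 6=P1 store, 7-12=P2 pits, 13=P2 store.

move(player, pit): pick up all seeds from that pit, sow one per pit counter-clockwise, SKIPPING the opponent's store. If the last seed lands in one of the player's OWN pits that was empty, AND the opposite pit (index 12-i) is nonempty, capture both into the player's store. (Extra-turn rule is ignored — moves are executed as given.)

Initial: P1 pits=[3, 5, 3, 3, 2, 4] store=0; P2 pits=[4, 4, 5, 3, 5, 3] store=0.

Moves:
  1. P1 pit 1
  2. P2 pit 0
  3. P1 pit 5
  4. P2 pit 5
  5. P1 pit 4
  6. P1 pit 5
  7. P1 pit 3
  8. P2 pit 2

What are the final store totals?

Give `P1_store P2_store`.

Answer: 5 2

Derivation:
Move 1: P1 pit1 -> P1=[3,0,4,4,3,5](1) P2=[4,4,5,3,5,3](0)
Move 2: P2 pit0 -> P1=[3,0,4,4,3,5](1) P2=[0,5,6,4,6,3](0)
Move 3: P1 pit5 -> P1=[3,0,4,4,3,0](2) P2=[1,6,7,5,6,3](0)
Move 4: P2 pit5 -> P1=[4,1,4,4,3,0](2) P2=[1,6,7,5,6,0](1)
Move 5: P1 pit4 -> P1=[4,1,4,4,0,1](3) P2=[2,6,7,5,6,0](1)
Move 6: P1 pit5 -> P1=[4,1,4,4,0,0](4) P2=[2,6,7,5,6,0](1)
Move 7: P1 pit3 -> P1=[4,1,4,0,1,1](5) P2=[3,6,7,5,6,0](1)
Move 8: P2 pit2 -> P1=[5,2,5,0,1,1](5) P2=[3,6,0,6,7,1](2)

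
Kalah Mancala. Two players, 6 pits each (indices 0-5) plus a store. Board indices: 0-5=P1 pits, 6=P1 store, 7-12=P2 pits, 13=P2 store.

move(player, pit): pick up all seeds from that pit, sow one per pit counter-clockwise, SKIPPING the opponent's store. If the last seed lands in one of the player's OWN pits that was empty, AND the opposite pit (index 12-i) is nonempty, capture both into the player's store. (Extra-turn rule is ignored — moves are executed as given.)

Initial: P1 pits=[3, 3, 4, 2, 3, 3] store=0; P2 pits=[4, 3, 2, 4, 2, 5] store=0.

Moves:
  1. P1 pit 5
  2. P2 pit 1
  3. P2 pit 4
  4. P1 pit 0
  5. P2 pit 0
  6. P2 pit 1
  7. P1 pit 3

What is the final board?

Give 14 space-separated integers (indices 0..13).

Move 1: P1 pit5 -> P1=[3,3,4,2,3,0](1) P2=[5,4,2,4,2,5](0)
Move 2: P2 pit1 -> P1=[3,3,4,2,3,0](1) P2=[5,0,3,5,3,6](0)
Move 3: P2 pit4 -> P1=[4,3,4,2,3,0](1) P2=[5,0,3,5,0,7](1)
Move 4: P1 pit0 -> P1=[0,4,5,3,4,0](1) P2=[5,0,3,5,0,7](1)
Move 5: P2 pit0 -> P1=[0,4,5,3,4,0](1) P2=[0,1,4,6,1,8](1)
Move 6: P2 pit1 -> P1=[0,4,5,3,4,0](1) P2=[0,0,5,6,1,8](1)
Move 7: P1 pit3 -> P1=[0,4,5,0,5,1](2) P2=[0,0,5,6,1,8](1)

Answer: 0 4 5 0 5 1 2 0 0 5 6 1 8 1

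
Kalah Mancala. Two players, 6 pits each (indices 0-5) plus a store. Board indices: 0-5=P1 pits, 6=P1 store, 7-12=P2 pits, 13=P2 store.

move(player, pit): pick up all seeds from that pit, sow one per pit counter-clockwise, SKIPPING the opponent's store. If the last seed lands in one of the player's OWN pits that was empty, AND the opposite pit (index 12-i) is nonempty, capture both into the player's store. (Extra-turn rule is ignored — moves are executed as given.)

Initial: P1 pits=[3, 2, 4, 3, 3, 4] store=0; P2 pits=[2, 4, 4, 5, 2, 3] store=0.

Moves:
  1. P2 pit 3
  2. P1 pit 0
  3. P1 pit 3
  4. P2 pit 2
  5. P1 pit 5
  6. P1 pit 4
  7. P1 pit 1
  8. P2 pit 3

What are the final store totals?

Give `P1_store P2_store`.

Move 1: P2 pit3 -> P1=[4,3,4,3,3,4](0) P2=[2,4,4,0,3,4](1)
Move 2: P1 pit0 -> P1=[0,4,5,4,4,4](0) P2=[2,4,4,0,3,4](1)
Move 3: P1 pit3 -> P1=[0,4,5,0,5,5](1) P2=[3,4,4,0,3,4](1)
Move 4: P2 pit2 -> P1=[0,4,5,0,5,5](1) P2=[3,4,0,1,4,5](2)
Move 5: P1 pit5 -> P1=[0,4,5,0,5,0](2) P2=[4,5,1,2,4,5](2)
Move 6: P1 pit4 -> P1=[0,4,5,0,0,1](3) P2=[5,6,2,2,4,5](2)
Move 7: P1 pit1 -> P1=[0,0,6,1,1,2](3) P2=[5,6,2,2,4,5](2)
Move 8: P2 pit3 -> P1=[0,0,6,1,1,2](3) P2=[5,6,2,0,5,6](2)

Answer: 3 2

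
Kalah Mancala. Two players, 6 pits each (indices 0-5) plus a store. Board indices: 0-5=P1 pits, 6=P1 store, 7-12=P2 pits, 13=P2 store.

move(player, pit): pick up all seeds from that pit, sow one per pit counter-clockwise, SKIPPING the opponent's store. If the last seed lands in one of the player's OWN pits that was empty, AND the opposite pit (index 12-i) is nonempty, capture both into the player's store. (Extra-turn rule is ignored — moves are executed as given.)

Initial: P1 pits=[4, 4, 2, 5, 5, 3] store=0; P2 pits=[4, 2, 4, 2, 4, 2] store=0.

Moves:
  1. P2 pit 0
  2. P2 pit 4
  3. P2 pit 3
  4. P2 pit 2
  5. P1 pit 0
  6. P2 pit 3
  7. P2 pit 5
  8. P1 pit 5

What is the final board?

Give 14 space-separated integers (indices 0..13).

Answer: 1 7 5 7 6 0 2 1 4 1 0 3 0 4

Derivation:
Move 1: P2 pit0 -> P1=[4,4,2,5,5,3](0) P2=[0,3,5,3,5,2](0)
Move 2: P2 pit4 -> P1=[5,5,3,5,5,3](0) P2=[0,3,5,3,0,3](1)
Move 3: P2 pit3 -> P1=[5,5,3,5,5,3](0) P2=[0,3,5,0,1,4](2)
Move 4: P2 pit2 -> P1=[6,5,3,5,5,3](0) P2=[0,3,0,1,2,5](3)
Move 5: P1 pit0 -> P1=[0,6,4,6,6,4](1) P2=[0,3,0,1,2,5](3)
Move 6: P2 pit3 -> P1=[0,6,4,6,6,4](1) P2=[0,3,0,0,3,5](3)
Move 7: P2 pit5 -> P1=[1,7,5,7,6,4](1) P2=[0,3,0,0,3,0](4)
Move 8: P1 pit5 -> P1=[1,7,5,7,6,0](2) P2=[1,4,1,0,3,0](4)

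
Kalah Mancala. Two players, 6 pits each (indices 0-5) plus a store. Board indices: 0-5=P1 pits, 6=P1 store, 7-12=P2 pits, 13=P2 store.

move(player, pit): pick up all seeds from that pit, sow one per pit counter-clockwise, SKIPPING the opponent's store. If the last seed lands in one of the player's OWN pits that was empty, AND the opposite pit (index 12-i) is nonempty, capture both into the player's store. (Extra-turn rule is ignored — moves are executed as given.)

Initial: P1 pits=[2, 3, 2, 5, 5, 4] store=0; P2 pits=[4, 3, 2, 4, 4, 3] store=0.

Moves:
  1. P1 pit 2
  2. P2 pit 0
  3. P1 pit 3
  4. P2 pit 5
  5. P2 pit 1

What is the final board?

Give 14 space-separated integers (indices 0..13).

Answer: 3 4 0 0 7 5 1 1 0 5 6 6 1 2

Derivation:
Move 1: P1 pit2 -> P1=[2,3,0,6,6,4](0) P2=[4,3,2,4,4,3](0)
Move 2: P2 pit0 -> P1=[2,3,0,6,6,4](0) P2=[0,4,3,5,5,3](0)
Move 3: P1 pit3 -> P1=[2,3,0,0,7,5](1) P2=[1,5,4,5,5,3](0)
Move 4: P2 pit5 -> P1=[3,4,0,0,7,5](1) P2=[1,5,4,5,5,0](1)
Move 5: P2 pit1 -> P1=[3,4,0,0,7,5](1) P2=[1,0,5,6,6,1](2)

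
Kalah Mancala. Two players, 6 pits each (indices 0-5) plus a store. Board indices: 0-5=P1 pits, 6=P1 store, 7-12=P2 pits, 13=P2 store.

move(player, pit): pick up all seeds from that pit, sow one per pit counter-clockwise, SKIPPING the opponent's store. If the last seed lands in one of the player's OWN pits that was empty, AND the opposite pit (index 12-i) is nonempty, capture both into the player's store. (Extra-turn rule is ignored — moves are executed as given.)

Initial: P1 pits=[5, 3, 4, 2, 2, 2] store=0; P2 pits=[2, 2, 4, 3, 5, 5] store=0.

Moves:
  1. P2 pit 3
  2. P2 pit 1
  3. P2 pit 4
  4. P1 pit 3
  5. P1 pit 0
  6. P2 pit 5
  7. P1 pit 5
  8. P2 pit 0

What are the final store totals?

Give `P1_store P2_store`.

Answer: 3 8

Derivation:
Move 1: P2 pit3 -> P1=[5,3,4,2,2,2](0) P2=[2,2,4,0,6,6](1)
Move 2: P2 pit1 -> P1=[5,3,0,2,2,2](0) P2=[2,0,5,0,6,6](6)
Move 3: P2 pit4 -> P1=[6,4,1,3,2,2](0) P2=[2,0,5,0,0,7](7)
Move 4: P1 pit3 -> P1=[6,4,1,0,3,3](1) P2=[2,0,5,0,0,7](7)
Move 5: P1 pit0 -> P1=[0,5,2,1,4,4](2) P2=[2,0,5,0,0,7](7)
Move 6: P2 pit5 -> P1=[1,6,3,2,5,5](2) P2=[2,0,5,0,0,0](8)
Move 7: P1 pit5 -> P1=[1,6,3,2,5,0](3) P2=[3,1,6,1,0,0](8)
Move 8: P2 pit0 -> P1=[1,6,3,2,5,0](3) P2=[0,2,7,2,0,0](8)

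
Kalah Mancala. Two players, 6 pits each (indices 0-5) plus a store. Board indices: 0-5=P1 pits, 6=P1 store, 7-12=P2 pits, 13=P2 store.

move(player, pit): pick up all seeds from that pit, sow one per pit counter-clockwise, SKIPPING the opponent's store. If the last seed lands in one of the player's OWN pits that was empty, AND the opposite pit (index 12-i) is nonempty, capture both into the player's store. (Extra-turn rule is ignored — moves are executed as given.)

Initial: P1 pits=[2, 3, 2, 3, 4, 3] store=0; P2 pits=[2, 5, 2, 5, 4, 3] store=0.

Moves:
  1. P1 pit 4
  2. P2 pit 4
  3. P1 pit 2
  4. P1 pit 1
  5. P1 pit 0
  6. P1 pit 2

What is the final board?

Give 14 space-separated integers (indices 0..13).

Move 1: P1 pit4 -> P1=[2,3,2,3,0,4](1) P2=[3,6,2,5,4,3](0)
Move 2: P2 pit4 -> P1=[3,4,2,3,0,4](1) P2=[3,6,2,5,0,4](1)
Move 3: P1 pit2 -> P1=[3,4,0,4,0,4](8) P2=[3,0,2,5,0,4](1)
Move 4: P1 pit1 -> P1=[3,0,1,5,1,5](8) P2=[3,0,2,5,0,4](1)
Move 5: P1 pit0 -> P1=[0,1,2,6,1,5](8) P2=[3,0,2,5,0,4](1)
Move 6: P1 pit2 -> P1=[0,1,0,7,2,5](8) P2=[3,0,2,5,0,4](1)

Answer: 0 1 0 7 2 5 8 3 0 2 5 0 4 1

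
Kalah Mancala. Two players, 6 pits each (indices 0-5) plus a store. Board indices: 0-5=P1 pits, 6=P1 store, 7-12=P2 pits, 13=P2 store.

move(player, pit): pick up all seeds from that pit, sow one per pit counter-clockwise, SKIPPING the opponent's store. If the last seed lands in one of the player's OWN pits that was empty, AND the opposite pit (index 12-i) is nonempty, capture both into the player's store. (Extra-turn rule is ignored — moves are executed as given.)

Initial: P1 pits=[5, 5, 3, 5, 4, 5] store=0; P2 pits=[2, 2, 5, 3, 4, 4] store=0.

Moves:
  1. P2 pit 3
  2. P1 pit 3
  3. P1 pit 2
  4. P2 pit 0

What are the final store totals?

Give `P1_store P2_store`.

Answer: 1 1

Derivation:
Move 1: P2 pit3 -> P1=[5,5,3,5,4,5](0) P2=[2,2,5,0,5,5](1)
Move 2: P1 pit3 -> P1=[5,5,3,0,5,6](1) P2=[3,3,5,0,5,5](1)
Move 3: P1 pit2 -> P1=[5,5,0,1,6,7](1) P2=[3,3,5,0,5,5](1)
Move 4: P2 pit0 -> P1=[5,5,0,1,6,7](1) P2=[0,4,6,1,5,5](1)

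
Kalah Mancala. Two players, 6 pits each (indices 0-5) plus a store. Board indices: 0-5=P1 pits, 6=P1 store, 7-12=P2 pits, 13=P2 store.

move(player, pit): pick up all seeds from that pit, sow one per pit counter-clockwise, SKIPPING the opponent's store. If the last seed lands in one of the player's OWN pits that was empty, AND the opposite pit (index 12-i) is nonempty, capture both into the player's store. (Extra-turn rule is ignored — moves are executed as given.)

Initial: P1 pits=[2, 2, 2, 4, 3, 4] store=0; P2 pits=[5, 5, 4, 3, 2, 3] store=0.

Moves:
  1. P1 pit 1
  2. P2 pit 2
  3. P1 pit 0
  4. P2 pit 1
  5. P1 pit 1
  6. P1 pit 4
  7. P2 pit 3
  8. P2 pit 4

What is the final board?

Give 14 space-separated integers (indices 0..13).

Move 1: P1 pit1 -> P1=[2,0,3,5,3,4](0) P2=[5,5,4,3,2,3](0)
Move 2: P2 pit2 -> P1=[2,0,3,5,3,4](0) P2=[5,5,0,4,3,4](1)
Move 3: P1 pit0 -> P1=[0,1,4,5,3,4](0) P2=[5,5,0,4,3,4](1)
Move 4: P2 pit1 -> P1=[0,1,4,5,3,4](0) P2=[5,0,1,5,4,5](2)
Move 5: P1 pit1 -> P1=[0,0,5,5,3,4](0) P2=[5,0,1,5,4,5](2)
Move 6: P1 pit4 -> P1=[0,0,5,5,0,5](1) P2=[6,0,1,5,4,5](2)
Move 7: P2 pit3 -> P1=[1,1,5,5,0,5](1) P2=[6,0,1,0,5,6](3)
Move 8: P2 pit4 -> P1=[2,2,6,5,0,5](1) P2=[6,0,1,0,0,7](4)

Answer: 2 2 6 5 0 5 1 6 0 1 0 0 7 4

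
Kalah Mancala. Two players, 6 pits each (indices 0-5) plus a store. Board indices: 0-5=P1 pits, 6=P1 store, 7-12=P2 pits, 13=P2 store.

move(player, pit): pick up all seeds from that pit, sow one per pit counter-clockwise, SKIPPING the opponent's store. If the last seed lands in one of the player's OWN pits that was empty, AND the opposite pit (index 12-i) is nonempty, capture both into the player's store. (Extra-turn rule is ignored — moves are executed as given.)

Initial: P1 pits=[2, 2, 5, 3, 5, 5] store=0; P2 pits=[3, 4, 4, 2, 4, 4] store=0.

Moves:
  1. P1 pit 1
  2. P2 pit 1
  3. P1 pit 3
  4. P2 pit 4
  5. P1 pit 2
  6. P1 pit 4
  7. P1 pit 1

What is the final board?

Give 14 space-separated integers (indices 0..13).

Move 1: P1 pit1 -> P1=[2,0,6,4,5,5](0) P2=[3,4,4,2,4,4](0)
Move 2: P2 pit1 -> P1=[2,0,6,4,5,5](0) P2=[3,0,5,3,5,5](0)
Move 3: P1 pit3 -> P1=[2,0,6,0,6,6](1) P2=[4,0,5,3,5,5](0)
Move 4: P2 pit4 -> P1=[3,1,7,0,6,6](1) P2=[4,0,5,3,0,6](1)
Move 5: P1 pit2 -> P1=[3,1,0,1,7,7](2) P2=[5,1,6,3,0,6](1)
Move 6: P1 pit4 -> P1=[3,1,0,1,0,8](3) P2=[6,2,7,4,1,6](1)
Move 7: P1 pit1 -> P1=[3,0,0,1,0,8](8) P2=[6,2,7,0,1,6](1)

Answer: 3 0 0 1 0 8 8 6 2 7 0 1 6 1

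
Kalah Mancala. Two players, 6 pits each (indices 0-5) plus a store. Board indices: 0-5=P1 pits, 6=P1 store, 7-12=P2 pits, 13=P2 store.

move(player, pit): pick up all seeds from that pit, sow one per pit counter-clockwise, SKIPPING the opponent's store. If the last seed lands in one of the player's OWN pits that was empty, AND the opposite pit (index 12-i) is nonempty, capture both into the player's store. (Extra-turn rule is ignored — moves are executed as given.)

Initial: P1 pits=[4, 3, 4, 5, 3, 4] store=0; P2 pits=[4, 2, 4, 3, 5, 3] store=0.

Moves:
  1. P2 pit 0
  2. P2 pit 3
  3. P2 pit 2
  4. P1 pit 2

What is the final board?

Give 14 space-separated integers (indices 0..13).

Answer: 6 3 0 6 4 5 1 0 3 0 1 8 5 2

Derivation:
Move 1: P2 pit0 -> P1=[4,3,4,5,3,4](0) P2=[0,3,5,4,6,3](0)
Move 2: P2 pit3 -> P1=[5,3,4,5,3,4](0) P2=[0,3,5,0,7,4](1)
Move 3: P2 pit2 -> P1=[6,3,4,5,3,4](0) P2=[0,3,0,1,8,5](2)
Move 4: P1 pit2 -> P1=[6,3,0,6,4,5](1) P2=[0,3,0,1,8,5](2)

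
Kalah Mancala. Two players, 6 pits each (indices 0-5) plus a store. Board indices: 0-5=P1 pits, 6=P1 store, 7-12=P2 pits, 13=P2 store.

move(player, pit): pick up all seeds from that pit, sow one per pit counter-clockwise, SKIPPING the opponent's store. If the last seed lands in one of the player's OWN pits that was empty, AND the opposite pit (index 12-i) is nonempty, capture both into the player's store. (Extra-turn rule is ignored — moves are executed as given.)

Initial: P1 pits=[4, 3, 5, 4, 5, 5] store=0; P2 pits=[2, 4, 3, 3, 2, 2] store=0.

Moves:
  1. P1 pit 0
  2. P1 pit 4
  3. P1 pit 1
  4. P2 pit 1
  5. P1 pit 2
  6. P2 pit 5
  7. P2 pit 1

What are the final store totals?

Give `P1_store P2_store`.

Answer: 2 2

Derivation:
Move 1: P1 pit0 -> P1=[0,4,6,5,6,5](0) P2=[2,4,3,3,2,2](0)
Move 2: P1 pit4 -> P1=[0,4,6,5,0,6](1) P2=[3,5,4,4,2,2](0)
Move 3: P1 pit1 -> P1=[0,0,7,6,1,7](1) P2=[3,5,4,4,2,2](0)
Move 4: P2 pit1 -> P1=[0,0,7,6,1,7](1) P2=[3,0,5,5,3,3](1)
Move 5: P1 pit2 -> P1=[0,0,0,7,2,8](2) P2=[4,1,6,5,3,3](1)
Move 6: P2 pit5 -> P1=[1,1,0,7,2,8](2) P2=[4,1,6,5,3,0](2)
Move 7: P2 pit1 -> P1=[1,1,0,7,2,8](2) P2=[4,0,7,5,3,0](2)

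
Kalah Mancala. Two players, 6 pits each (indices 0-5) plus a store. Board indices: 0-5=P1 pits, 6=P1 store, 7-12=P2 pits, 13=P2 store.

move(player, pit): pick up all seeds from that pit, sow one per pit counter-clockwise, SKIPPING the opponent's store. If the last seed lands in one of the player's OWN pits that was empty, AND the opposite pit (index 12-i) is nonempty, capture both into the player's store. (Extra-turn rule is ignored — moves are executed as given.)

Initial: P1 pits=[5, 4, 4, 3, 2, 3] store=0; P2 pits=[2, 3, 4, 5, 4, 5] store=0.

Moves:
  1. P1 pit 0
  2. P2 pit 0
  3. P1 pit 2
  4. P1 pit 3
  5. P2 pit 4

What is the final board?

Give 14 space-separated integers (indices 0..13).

Move 1: P1 pit0 -> P1=[0,5,5,4,3,4](0) P2=[2,3,4,5,4,5](0)
Move 2: P2 pit0 -> P1=[0,5,5,4,3,4](0) P2=[0,4,5,5,4,5](0)
Move 3: P1 pit2 -> P1=[0,5,0,5,4,5](1) P2=[1,4,5,5,4,5](0)
Move 4: P1 pit3 -> P1=[0,5,0,0,5,6](2) P2=[2,5,5,5,4,5](0)
Move 5: P2 pit4 -> P1=[1,6,0,0,5,6](2) P2=[2,5,5,5,0,6](1)

Answer: 1 6 0 0 5 6 2 2 5 5 5 0 6 1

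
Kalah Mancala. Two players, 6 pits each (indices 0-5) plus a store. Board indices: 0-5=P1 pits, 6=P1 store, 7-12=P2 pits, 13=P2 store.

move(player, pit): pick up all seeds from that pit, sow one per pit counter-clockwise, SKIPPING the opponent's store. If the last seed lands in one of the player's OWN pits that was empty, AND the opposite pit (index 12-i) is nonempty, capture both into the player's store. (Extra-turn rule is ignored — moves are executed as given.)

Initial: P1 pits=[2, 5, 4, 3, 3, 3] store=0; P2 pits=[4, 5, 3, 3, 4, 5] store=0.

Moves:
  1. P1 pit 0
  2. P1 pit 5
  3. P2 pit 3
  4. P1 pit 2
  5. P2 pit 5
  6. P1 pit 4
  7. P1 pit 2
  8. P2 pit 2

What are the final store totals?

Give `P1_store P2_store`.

Answer: 3 3

Derivation:
Move 1: P1 pit0 -> P1=[0,6,5,3,3,3](0) P2=[4,5,3,3,4,5](0)
Move 2: P1 pit5 -> P1=[0,6,5,3,3,0](1) P2=[5,6,3,3,4,5](0)
Move 3: P2 pit3 -> P1=[0,6,5,3,3,0](1) P2=[5,6,3,0,5,6](1)
Move 4: P1 pit2 -> P1=[0,6,0,4,4,1](2) P2=[6,6,3,0,5,6](1)
Move 5: P2 pit5 -> P1=[1,7,1,5,5,1](2) P2=[6,6,3,0,5,0](2)
Move 6: P1 pit4 -> P1=[1,7,1,5,0,2](3) P2=[7,7,4,0,5,0](2)
Move 7: P1 pit2 -> P1=[1,7,0,6,0,2](3) P2=[7,7,4,0,5,0](2)
Move 8: P2 pit2 -> P1=[1,7,0,6,0,2](3) P2=[7,7,0,1,6,1](3)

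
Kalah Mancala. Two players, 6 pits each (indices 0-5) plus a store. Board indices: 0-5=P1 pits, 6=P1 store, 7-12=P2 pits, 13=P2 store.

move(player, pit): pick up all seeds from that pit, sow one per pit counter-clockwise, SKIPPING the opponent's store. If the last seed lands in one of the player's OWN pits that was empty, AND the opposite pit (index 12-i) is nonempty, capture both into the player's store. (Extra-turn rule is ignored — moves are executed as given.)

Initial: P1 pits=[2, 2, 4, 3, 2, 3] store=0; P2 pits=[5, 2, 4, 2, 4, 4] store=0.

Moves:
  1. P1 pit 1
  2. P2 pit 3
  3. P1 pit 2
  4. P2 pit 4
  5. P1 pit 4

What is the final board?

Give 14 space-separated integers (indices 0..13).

Move 1: P1 pit1 -> P1=[2,0,5,4,2,3](0) P2=[5,2,4,2,4,4](0)
Move 2: P2 pit3 -> P1=[2,0,5,4,2,3](0) P2=[5,2,4,0,5,5](0)
Move 3: P1 pit2 -> P1=[2,0,0,5,3,4](1) P2=[6,2,4,0,5,5](0)
Move 4: P2 pit4 -> P1=[3,1,1,5,3,4](1) P2=[6,2,4,0,0,6](1)
Move 5: P1 pit4 -> P1=[3,1,1,5,0,5](2) P2=[7,2,4,0,0,6](1)

Answer: 3 1 1 5 0 5 2 7 2 4 0 0 6 1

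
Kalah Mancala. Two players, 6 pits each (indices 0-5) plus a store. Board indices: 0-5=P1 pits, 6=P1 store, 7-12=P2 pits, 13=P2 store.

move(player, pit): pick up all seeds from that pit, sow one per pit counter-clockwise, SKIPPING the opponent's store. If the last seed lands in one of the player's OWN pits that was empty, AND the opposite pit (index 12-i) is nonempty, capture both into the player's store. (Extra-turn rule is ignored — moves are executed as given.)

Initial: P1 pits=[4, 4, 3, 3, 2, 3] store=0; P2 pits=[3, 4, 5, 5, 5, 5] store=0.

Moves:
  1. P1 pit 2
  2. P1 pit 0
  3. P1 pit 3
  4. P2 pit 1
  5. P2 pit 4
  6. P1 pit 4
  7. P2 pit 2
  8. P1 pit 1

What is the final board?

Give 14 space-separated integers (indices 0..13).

Move 1: P1 pit2 -> P1=[4,4,0,4,3,4](0) P2=[3,4,5,5,5,5](0)
Move 2: P1 pit0 -> P1=[0,5,1,5,4,4](0) P2=[3,4,5,5,5,5](0)
Move 3: P1 pit3 -> P1=[0,5,1,0,5,5](1) P2=[4,5,5,5,5,5](0)
Move 4: P2 pit1 -> P1=[0,5,1,0,5,5](1) P2=[4,0,6,6,6,6](1)
Move 5: P2 pit4 -> P1=[1,6,2,1,5,5](1) P2=[4,0,6,6,0,7](2)
Move 6: P1 pit4 -> P1=[1,6,2,1,0,6](2) P2=[5,1,7,6,0,7](2)
Move 7: P2 pit2 -> P1=[2,7,3,1,0,6](2) P2=[5,1,0,7,1,8](3)
Move 8: P1 pit1 -> P1=[2,0,4,2,1,7](3) P2=[6,2,0,7,1,8](3)

Answer: 2 0 4 2 1 7 3 6 2 0 7 1 8 3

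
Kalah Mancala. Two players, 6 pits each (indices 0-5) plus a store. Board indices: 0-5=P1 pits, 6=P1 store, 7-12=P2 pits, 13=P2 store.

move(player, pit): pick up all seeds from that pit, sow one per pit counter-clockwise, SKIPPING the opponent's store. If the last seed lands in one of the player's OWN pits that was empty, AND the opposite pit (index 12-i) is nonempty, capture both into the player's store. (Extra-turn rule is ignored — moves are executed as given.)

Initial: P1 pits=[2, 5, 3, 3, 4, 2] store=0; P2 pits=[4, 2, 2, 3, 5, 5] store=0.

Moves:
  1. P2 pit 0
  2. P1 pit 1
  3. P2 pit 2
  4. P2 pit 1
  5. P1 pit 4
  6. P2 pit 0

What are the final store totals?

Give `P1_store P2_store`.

Answer: 2 0

Derivation:
Move 1: P2 pit0 -> P1=[2,5,3,3,4,2](0) P2=[0,3,3,4,6,5](0)
Move 2: P1 pit1 -> P1=[2,0,4,4,5,3](1) P2=[0,3,3,4,6,5](0)
Move 3: P2 pit2 -> P1=[2,0,4,4,5,3](1) P2=[0,3,0,5,7,6](0)
Move 4: P2 pit1 -> P1=[2,0,4,4,5,3](1) P2=[0,0,1,6,8,6](0)
Move 5: P1 pit4 -> P1=[2,0,4,4,0,4](2) P2=[1,1,2,6,8,6](0)
Move 6: P2 pit0 -> P1=[2,0,4,4,0,4](2) P2=[0,2,2,6,8,6](0)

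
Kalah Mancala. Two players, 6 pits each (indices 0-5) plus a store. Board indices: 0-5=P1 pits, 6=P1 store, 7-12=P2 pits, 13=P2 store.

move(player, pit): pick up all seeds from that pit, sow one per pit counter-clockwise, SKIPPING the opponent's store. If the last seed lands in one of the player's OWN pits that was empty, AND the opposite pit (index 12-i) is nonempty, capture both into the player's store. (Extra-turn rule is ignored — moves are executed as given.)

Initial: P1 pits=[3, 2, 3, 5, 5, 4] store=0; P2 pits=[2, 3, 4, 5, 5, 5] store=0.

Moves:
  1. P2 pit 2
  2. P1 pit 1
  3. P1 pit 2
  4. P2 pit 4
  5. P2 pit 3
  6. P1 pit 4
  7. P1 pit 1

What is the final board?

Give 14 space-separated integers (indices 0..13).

Answer: 5 0 3 9 0 6 2 3 4 1 1 1 8 3

Derivation:
Move 1: P2 pit2 -> P1=[3,2,3,5,5,4](0) P2=[2,3,0,6,6,6](1)
Move 2: P1 pit1 -> P1=[3,0,4,6,5,4](0) P2=[2,3,0,6,6,6](1)
Move 3: P1 pit2 -> P1=[3,0,0,7,6,5](1) P2=[2,3,0,6,6,6](1)
Move 4: P2 pit4 -> P1=[4,1,1,8,6,5](1) P2=[2,3,0,6,0,7](2)
Move 5: P2 pit3 -> P1=[5,2,2,8,6,5](1) P2=[2,3,0,0,1,8](3)
Move 6: P1 pit4 -> P1=[5,2,2,8,0,6](2) P2=[3,4,1,1,1,8](3)
Move 7: P1 pit1 -> P1=[5,0,3,9,0,6](2) P2=[3,4,1,1,1,8](3)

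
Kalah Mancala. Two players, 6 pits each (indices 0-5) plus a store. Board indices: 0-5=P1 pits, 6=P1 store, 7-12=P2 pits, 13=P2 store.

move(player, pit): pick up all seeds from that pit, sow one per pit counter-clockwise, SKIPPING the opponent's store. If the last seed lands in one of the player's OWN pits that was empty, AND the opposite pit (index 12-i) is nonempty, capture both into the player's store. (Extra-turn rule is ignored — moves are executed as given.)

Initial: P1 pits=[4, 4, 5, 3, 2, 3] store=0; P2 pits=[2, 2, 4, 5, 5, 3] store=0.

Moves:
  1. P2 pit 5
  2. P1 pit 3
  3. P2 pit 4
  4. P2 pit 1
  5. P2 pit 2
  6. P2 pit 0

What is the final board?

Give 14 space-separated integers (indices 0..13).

Answer: 7 6 6 0 3 4 1 0 1 1 7 1 2 3

Derivation:
Move 1: P2 pit5 -> P1=[5,5,5,3,2,3](0) P2=[2,2,4,5,5,0](1)
Move 2: P1 pit3 -> P1=[5,5,5,0,3,4](1) P2=[2,2,4,5,5,0](1)
Move 3: P2 pit4 -> P1=[6,6,6,0,3,4](1) P2=[2,2,4,5,0,1](2)
Move 4: P2 pit1 -> P1=[6,6,6,0,3,4](1) P2=[2,0,5,6,0,1](2)
Move 5: P2 pit2 -> P1=[7,6,6,0,3,4](1) P2=[2,0,0,7,1,2](3)
Move 6: P2 pit0 -> P1=[7,6,6,0,3,4](1) P2=[0,1,1,7,1,2](3)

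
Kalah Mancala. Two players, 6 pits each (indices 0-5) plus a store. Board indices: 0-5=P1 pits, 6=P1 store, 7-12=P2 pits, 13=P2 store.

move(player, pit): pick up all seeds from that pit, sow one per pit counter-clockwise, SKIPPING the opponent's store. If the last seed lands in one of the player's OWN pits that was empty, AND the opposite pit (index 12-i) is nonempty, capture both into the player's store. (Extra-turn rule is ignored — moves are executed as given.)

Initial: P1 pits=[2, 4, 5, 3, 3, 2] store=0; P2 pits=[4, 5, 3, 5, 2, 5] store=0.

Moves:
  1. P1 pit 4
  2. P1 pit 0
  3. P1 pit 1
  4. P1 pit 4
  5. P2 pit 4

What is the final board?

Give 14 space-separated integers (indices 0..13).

Move 1: P1 pit4 -> P1=[2,4,5,3,0,3](1) P2=[5,5,3,5,2,5](0)
Move 2: P1 pit0 -> P1=[0,5,6,3,0,3](1) P2=[5,5,3,5,2,5](0)
Move 3: P1 pit1 -> P1=[0,0,7,4,1,4](2) P2=[5,5,3,5,2,5](0)
Move 4: P1 pit4 -> P1=[0,0,7,4,0,5](2) P2=[5,5,3,5,2,5](0)
Move 5: P2 pit4 -> P1=[0,0,7,4,0,5](2) P2=[5,5,3,5,0,6](1)

Answer: 0 0 7 4 0 5 2 5 5 3 5 0 6 1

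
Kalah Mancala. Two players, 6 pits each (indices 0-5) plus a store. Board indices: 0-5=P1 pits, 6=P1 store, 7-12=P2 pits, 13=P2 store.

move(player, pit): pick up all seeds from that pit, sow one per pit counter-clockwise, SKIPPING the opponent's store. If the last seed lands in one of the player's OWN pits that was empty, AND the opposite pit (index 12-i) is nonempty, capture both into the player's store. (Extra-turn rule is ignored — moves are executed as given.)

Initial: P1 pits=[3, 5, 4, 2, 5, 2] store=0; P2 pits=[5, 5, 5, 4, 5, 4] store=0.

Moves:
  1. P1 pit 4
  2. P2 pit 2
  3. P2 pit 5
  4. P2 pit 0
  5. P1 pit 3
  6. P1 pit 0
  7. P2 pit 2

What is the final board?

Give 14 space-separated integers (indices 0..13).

Move 1: P1 pit4 -> P1=[3,5,4,2,0,3](1) P2=[6,6,6,4,5,4](0)
Move 2: P2 pit2 -> P1=[4,6,4,2,0,3](1) P2=[6,6,0,5,6,5](1)
Move 3: P2 pit5 -> P1=[5,7,5,3,0,3](1) P2=[6,6,0,5,6,0](2)
Move 4: P2 pit0 -> P1=[5,7,5,3,0,3](1) P2=[0,7,1,6,7,1](3)
Move 5: P1 pit3 -> P1=[5,7,5,0,1,4](2) P2=[0,7,1,6,7,1](3)
Move 6: P1 pit0 -> P1=[0,8,6,1,2,5](2) P2=[0,7,1,6,7,1](3)
Move 7: P2 pit2 -> P1=[0,8,6,1,2,5](2) P2=[0,7,0,7,7,1](3)

Answer: 0 8 6 1 2 5 2 0 7 0 7 7 1 3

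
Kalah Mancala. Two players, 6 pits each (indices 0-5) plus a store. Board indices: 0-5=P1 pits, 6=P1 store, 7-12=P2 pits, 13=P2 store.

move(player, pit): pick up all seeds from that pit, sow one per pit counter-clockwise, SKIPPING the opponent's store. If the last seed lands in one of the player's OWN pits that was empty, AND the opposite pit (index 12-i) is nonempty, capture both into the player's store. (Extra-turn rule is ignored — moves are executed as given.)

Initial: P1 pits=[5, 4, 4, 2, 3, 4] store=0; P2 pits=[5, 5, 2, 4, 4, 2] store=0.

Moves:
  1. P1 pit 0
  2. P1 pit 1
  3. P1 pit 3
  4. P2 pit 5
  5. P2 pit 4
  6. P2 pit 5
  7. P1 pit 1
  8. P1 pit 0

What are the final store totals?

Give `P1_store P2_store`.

Move 1: P1 pit0 -> P1=[0,5,5,3,4,5](0) P2=[5,5,2,4,4,2](0)
Move 2: P1 pit1 -> P1=[0,0,6,4,5,6](1) P2=[5,5,2,4,4,2](0)
Move 3: P1 pit3 -> P1=[0,0,6,0,6,7](2) P2=[6,5,2,4,4,2](0)
Move 4: P2 pit5 -> P1=[1,0,6,0,6,7](2) P2=[6,5,2,4,4,0](1)
Move 5: P2 pit4 -> P1=[2,1,6,0,6,7](2) P2=[6,5,2,4,0,1](2)
Move 6: P2 pit5 -> P1=[2,1,6,0,6,7](2) P2=[6,5,2,4,0,0](3)
Move 7: P1 pit1 -> P1=[2,0,7,0,6,7](2) P2=[6,5,2,4,0,0](3)
Move 8: P1 pit0 -> P1=[0,1,8,0,6,7](2) P2=[6,5,2,4,0,0](3)

Answer: 2 3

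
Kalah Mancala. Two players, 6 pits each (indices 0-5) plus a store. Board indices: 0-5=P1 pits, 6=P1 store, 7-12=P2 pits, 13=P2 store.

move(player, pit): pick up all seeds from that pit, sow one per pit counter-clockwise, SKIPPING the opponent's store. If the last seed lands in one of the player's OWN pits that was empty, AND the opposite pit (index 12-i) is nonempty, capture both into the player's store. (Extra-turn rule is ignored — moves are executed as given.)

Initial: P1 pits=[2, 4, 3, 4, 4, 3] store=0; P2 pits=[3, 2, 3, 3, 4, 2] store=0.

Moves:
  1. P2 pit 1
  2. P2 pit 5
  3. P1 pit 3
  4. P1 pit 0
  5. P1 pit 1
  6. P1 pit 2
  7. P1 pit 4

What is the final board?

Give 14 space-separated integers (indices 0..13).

Move 1: P2 pit1 -> P1=[2,4,3,4,4,3](0) P2=[3,0,4,4,4,2](0)
Move 2: P2 pit5 -> P1=[3,4,3,4,4,3](0) P2=[3,0,4,4,4,0](1)
Move 3: P1 pit3 -> P1=[3,4,3,0,5,4](1) P2=[4,0,4,4,4,0](1)
Move 4: P1 pit0 -> P1=[0,5,4,0,5,4](6) P2=[4,0,0,4,4,0](1)
Move 5: P1 pit1 -> P1=[0,0,5,1,6,5](7) P2=[4,0,0,4,4,0](1)
Move 6: P1 pit2 -> P1=[0,0,0,2,7,6](8) P2=[5,0,0,4,4,0](1)
Move 7: P1 pit4 -> P1=[0,0,0,2,0,7](9) P2=[6,1,1,5,5,0](1)

Answer: 0 0 0 2 0 7 9 6 1 1 5 5 0 1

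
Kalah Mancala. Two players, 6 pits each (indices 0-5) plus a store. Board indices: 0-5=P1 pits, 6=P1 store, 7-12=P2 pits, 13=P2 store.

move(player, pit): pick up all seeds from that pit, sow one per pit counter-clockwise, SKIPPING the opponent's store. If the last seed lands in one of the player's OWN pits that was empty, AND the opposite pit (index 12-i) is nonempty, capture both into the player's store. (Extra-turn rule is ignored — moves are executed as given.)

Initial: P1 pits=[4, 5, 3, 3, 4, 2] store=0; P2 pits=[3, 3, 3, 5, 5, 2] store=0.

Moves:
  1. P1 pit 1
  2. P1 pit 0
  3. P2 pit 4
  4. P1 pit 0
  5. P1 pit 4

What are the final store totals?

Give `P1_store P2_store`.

Move 1: P1 pit1 -> P1=[4,0,4,4,5,3](1) P2=[3,3,3,5,5,2](0)
Move 2: P1 pit0 -> P1=[0,1,5,5,6,3](1) P2=[3,3,3,5,5,2](0)
Move 3: P2 pit4 -> P1=[1,2,6,5,6,3](1) P2=[3,3,3,5,0,3](1)
Move 4: P1 pit0 -> P1=[0,3,6,5,6,3](1) P2=[3,3,3,5,0,3](1)
Move 5: P1 pit4 -> P1=[0,3,6,5,0,4](2) P2=[4,4,4,6,0,3](1)

Answer: 2 1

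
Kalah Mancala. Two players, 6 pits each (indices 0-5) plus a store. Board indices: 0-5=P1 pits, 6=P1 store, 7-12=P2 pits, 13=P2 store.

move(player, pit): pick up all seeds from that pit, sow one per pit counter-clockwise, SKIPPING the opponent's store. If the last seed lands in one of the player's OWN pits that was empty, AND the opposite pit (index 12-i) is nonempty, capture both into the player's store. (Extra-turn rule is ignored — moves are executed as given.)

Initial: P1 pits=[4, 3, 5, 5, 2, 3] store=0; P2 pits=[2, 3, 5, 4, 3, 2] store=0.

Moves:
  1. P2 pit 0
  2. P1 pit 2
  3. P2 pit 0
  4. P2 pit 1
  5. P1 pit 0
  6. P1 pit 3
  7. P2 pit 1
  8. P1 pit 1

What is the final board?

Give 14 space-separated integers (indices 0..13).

Move 1: P2 pit0 -> P1=[4,3,5,5,2,3](0) P2=[0,4,6,4,3,2](0)
Move 2: P1 pit2 -> P1=[4,3,0,6,3,4](1) P2=[1,4,6,4,3,2](0)
Move 3: P2 pit0 -> P1=[4,3,0,6,3,4](1) P2=[0,5,6,4,3,2](0)
Move 4: P2 pit1 -> P1=[4,3,0,6,3,4](1) P2=[0,0,7,5,4,3](1)
Move 5: P1 pit0 -> P1=[0,4,1,7,4,4](1) P2=[0,0,7,5,4,3](1)
Move 6: P1 pit3 -> P1=[0,4,1,0,5,5](2) P2=[1,1,8,6,4,3](1)
Move 7: P2 pit1 -> P1=[0,4,1,0,5,5](2) P2=[1,0,9,6,4,3](1)
Move 8: P1 pit1 -> P1=[0,0,2,1,6,6](2) P2=[1,0,9,6,4,3](1)

Answer: 0 0 2 1 6 6 2 1 0 9 6 4 3 1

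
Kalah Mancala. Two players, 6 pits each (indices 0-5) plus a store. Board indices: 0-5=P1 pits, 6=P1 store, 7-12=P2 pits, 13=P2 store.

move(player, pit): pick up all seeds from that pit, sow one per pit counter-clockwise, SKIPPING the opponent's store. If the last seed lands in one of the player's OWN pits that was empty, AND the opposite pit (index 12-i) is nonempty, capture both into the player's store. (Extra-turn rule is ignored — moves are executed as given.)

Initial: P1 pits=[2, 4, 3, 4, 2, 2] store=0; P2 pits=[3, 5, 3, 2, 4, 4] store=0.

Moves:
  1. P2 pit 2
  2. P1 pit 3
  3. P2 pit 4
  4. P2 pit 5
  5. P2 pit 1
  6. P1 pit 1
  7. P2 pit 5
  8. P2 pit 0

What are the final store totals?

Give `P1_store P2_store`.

Move 1: P2 pit2 -> P1=[2,4,3,4,2,2](0) P2=[3,5,0,3,5,5](0)
Move 2: P1 pit3 -> P1=[2,4,3,0,3,3](1) P2=[4,5,0,3,5,5](0)
Move 3: P2 pit4 -> P1=[3,5,4,0,3,3](1) P2=[4,5,0,3,0,6](1)
Move 4: P2 pit5 -> P1=[4,6,5,1,4,3](1) P2=[4,5,0,3,0,0](2)
Move 5: P2 pit1 -> P1=[4,6,5,1,4,3](1) P2=[4,0,1,4,1,1](3)
Move 6: P1 pit1 -> P1=[4,0,6,2,5,4](2) P2=[5,0,1,4,1,1](3)
Move 7: P2 pit5 -> P1=[4,0,6,2,5,4](2) P2=[5,0,1,4,1,0](4)
Move 8: P2 pit0 -> P1=[0,0,6,2,5,4](2) P2=[0,1,2,5,2,0](9)

Answer: 2 9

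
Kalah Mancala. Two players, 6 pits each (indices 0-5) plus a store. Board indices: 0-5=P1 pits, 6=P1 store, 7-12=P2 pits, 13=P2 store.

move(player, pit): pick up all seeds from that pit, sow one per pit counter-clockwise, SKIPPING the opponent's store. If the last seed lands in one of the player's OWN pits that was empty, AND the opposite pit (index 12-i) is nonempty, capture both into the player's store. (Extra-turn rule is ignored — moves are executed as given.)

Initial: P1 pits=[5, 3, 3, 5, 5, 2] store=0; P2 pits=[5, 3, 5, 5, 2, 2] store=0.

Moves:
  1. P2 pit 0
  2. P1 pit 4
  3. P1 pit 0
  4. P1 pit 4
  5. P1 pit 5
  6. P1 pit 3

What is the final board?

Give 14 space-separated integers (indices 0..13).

Answer: 0 4 4 0 1 1 3 3 7 9 7 3 3 0

Derivation:
Move 1: P2 pit0 -> P1=[5,3,3,5,5,2](0) P2=[0,4,6,6,3,3](0)
Move 2: P1 pit4 -> P1=[5,3,3,5,0,3](1) P2=[1,5,7,6,3,3](0)
Move 3: P1 pit0 -> P1=[0,4,4,6,1,4](1) P2=[1,5,7,6,3,3](0)
Move 4: P1 pit4 -> P1=[0,4,4,6,0,5](1) P2=[1,5,7,6,3,3](0)
Move 5: P1 pit5 -> P1=[0,4,4,6,0,0](2) P2=[2,6,8,7,3,3](0)
Move 6: P1 pit3 -> P1=[0,4,4,0,1,1](3) P2=[3,7,9,7,3,3](0)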